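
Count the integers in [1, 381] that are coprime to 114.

114 = 2·3·19. Inclusion–exclusion on these primes:
381 − ⌊381/2⌋ − ⌊381/3⌋ − ⌊381/19⌋ + ⌊381/6⌋ + ⌊381/38⌋ + ⌊381/57⌋ − ⌊381/114⌋ = 120

120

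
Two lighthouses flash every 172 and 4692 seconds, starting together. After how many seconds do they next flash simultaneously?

201756

172 = 2² · 43; 4692 = 2² · 3 · 17 · 23
max exponents: 2² · 3 · 17 · 23 · 43 = 201756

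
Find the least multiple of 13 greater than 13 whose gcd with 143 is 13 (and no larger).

gcd(a, 143) = 13 forces 13 | a; write a = 13s. Then gcd(13s, 13·11) = 13·gcd(s, 11), so need gcd(s, 11) = 1.
13s > 13 gives s ≥ 2. The least s ≥ 2 coprime to 11 is 2, so a = 13·2 = 26.

26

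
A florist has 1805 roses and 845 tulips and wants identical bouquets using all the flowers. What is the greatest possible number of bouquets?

5

Euclid: 1805 = 2·845 + 115; 845 = 7·115 + 40; 115 = 2·40 + 35; 40 = 1·35 + 5; 35 = 7·5 + 0. Last nonzero remainder: 5.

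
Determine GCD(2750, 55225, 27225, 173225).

25

gcd(2750, 55225): 55225 = 20·2750 + 225; 2750 = 12·225 + 50; 225 = 4·50 + 25; 50 = 2·25 + 0 → 25
gcd(25, 27225): 27225 = 1089·25 + 0 → 25
gcd(25, 173225): 173225 = 6929·25 + 0 → 25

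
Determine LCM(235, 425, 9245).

lcm(235, 425) = 235·425/gcd = 99875/5 = 19975
lcm(19975, 9245) = 19975·9245/gcd = 184668875/5 = 36933775

36933775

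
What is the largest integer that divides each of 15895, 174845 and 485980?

15895 = 5 · 11 · 17²; 174845 = 5 · 11² · 17²; 485980 = 2² · 5 · 11 · 47²
gcd takes min exponent of each prime: 5 · 11 = 55

55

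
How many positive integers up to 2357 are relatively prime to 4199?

Prime factors of 4199: 13, 17, 19. Count integers ≤ 2357 divisible by none of them.
By inclusion–exclusion: 2357 − ⌊2357/13⌋ − ⌊2357/17⌋ − ⌊2357/19⌋ + ⌊2357/221⌋ + ⌊2357/247⌋ + ⌊2357/323⌋ − ⌊2357/4199⌋ = 1940.

1940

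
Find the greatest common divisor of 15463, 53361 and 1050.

15463 = 7 · 47²; 53361 = 3² · 7² · 11²; 1050 = 2 · 3 · 5² · 7
gcd takes min exponent of each prime: 7 = 7

7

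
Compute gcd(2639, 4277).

91

Euclid: 4277 = 1·2639 + 1638; 2639 = 1·1638 + 1001; 1638 = 1·1001 + 637; 1001 = 1·637 + 364; 637 = 1·364 + 273; 364 = 1·273 + 91; 273 = 3·91 + 0. Last nonzero remainder: 91.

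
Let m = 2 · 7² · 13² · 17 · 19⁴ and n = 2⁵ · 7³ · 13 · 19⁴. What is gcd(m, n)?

166028954

min exponent per shared prime: 2 · 7² · 13 · 19⁴ = 166028954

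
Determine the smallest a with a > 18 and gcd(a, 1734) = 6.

24

1734 = 6·289. Any a with gcd(a, 1734) = 6 is a multiple of 6, say 6s, with s coprime to 289.
Need s > 18/6, so s ≥ 4. First s ≥ 4 with gcd(s, 289) = 1 is s = 4. Thus a = 6·4 = 24.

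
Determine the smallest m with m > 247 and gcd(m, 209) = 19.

gcd(m, 209) = 19 forces 19 | m; write m = 19s. Then gcd(19s, 19·11) = 19·gcd(s, 11), so need gcd(s, 11) = 1.
19s > 247 gives s ≥ 14. The least s ≥ 14 coprime to 11 is 14, so m = 19·14 = 266.

266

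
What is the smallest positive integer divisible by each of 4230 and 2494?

5274810

4230 = 2 · 3² · 5 · 47; 2494 = 2 · 29 · 43
max exponents: 2 · 3² · 5 · 29 · 43 · 47 = 5274810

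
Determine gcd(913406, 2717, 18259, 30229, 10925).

913406 = 2 · 13 · 19 · 43²; 2717 = 11 · 13 · 19; 18259 = 19 · 31²; 30229 = 19 · 37 · 43; 10925 = 5² · 19 · 23
gcd takes min exponent of each prime: 19 = 19

19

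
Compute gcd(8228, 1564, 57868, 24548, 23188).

gcd(8228, 1564): 8228 = 5·1564 + 408; 1564 = 3·408 + 340; 408 = 1·340 + 68; 340 = 5·68 + 0 → 68
gcd(68, 57868): 57868 = 851·68 + 0 → 68
gcd(68, 24548): 24548 = 361·68 + 0 → 68
gcd(68, 23188): 23188 = 341·68 + 0 → 68

68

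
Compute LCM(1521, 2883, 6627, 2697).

1521 = 3² · 13²; 2883 = 3 · 31²; 6627 = 3 · 47²; 2697 = 3 · 29 · 31
lcm takes max exponent of each prime: 3² · 13² · 29 · 31² · 47² = 93636746541

93636746541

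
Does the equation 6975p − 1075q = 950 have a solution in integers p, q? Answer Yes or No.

gcd(6975, 1075): 6975 = 6·1075 + 525; 1075 = 2·525 + 25; 525 = 21·25 + 0 → 25
25 divides 950, so a solution exists.

Yes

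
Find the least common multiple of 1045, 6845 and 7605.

2175950205

1045 = 5 · 11 · 19; 6845 = 5 · 37²; 7605 = 3² · 5 · 13²
lcm takes max exponent of each prime: 3² · 5 · 11 · 13² · 19 · 37² = 2175950205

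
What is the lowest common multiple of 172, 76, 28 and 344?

lcm(172, 76) = 172·76/gcd = 13072/4 = 3268
lcm(3268, 28) = 3268·28/gcd = 91504/4 = 22876
lcm(22876, 344) = 22876·344/gcd = 7869344/172 = 45752

45752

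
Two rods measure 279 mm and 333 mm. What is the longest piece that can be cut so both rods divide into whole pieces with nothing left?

9

Euclid: 333 = 1·279 + 54; 279 = 5·54 + 9; 54 = 6·9 + 0. Last nonzero remainder: 9.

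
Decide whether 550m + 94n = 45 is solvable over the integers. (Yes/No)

gcd(550, 94): 550 = 5·94 + 80; 94 = 1·80 + 14; 80 = 5·14 + 10; 14 = 1·10 + 4; 10 = 2·4 + 2; 4 = 2·2 + 0 → 2
2 does not divide 45, so a solution does not exist.

No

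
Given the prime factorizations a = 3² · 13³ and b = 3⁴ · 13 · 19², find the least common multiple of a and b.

max exponent per prime: 3⁴ · 13³ · 19² = 64242477

64242477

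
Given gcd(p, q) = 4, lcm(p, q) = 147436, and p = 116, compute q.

5084

Using pq = gcd(p,q)·lcm(p,q) = 4·147436 = 589744, we get q = 589744/116 = 5084.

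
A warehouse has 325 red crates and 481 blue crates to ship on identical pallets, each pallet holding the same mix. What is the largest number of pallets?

325 = 5² · 13
481 = 13 · 37
Common: 13 = 13

13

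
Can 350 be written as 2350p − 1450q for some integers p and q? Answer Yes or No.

By Bézout, 2350p − 1450q = 350 has integer solutions iff gcd(2350, 1450) | 350.
Euclid: 2350 = 1·1450 + 900; 1450 = 1·900 + 550; 900 = 1·550 + 350; 550 = 1·350 + 200; 350 = 1·200 + 150; 200 = 1·150 + 50; 150 = 3·50 + 0. gcd = 50; 350 mod 50 = 0. Yes.

Yes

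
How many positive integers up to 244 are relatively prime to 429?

Prime factors of 429: 3, 11, 13. Count integers ≤ 244 divisible by none of them.
By inclusion–exclusion: 244 − ⌊244/3⌋ − ⌊244/11⌋ − ⌊244/13⌋ + ⌊244/33⌋ + ⌊244/39⌋ + ⌊244/143⌋ − ⌊244/429⌋ = 137.

137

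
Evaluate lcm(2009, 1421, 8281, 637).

9846109

2009 = 7² · 41; 1421 = 7² · 29; 8281 = 7² · 13²; 637 = 7² · 13
lcm takes max exponent of each prime: 7² · 13² · 29 · 41 = 9846109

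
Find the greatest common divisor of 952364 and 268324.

196

952364 = 2² · 7² · 43 · 113
268324 = 2² · 7² · 37²
Common: 2² · 7² = 196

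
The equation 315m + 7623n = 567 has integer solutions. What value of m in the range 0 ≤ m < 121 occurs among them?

Euclid: 7623 = 24·315 + 63; 315 = 5·63 + 0 → gcd = 63; 567 = 63·9.
Back-substitution yields 315·(-24) + 7623·(1) = 63, so one solution is m = -24·9 = -216, n = 1·9 = 9.
Solutions in m differ by 7623/63 = 121; the one in [0, 121) is -216 mod 121 = 26.

26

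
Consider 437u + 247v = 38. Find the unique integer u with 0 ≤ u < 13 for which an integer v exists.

Euclid: 437 = 1·247 + 190; 247 = 1·190 + 57; 190 = 3·57 + 19; 57 = 3·19 + 0 → gcd = 19; 38 = 19·2.
Back-substitution yields 437·(4) + 247·(-7) = 19, so one solution is u = 4·2 = 8, v = -7·2 = -14.
Solutions in u differ by 247/19 = 13; the one in [0, 13) is 8 mod 13 = 8.

8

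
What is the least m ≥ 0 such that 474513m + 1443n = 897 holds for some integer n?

gcd(474513, 1443) = 39 (Euclid: 474513 = 328·1443 + 1209; 1443 = 1·1209 + 234; 1209 = 5·234 + 39; 234 = 6·39 + 0), and 39 | 897.
Extended Euclid: 474513·(6) + 1443·(-1973) = 39. Scale by 23: m₀ = 138.
General solution m = m₀ + 37t; reducing mod 37 gives m = 27 (and n = -8878).

27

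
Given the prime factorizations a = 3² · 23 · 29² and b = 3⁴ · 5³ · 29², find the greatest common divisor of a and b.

7569

min exponent per shared prime: 3² · 29² = 7569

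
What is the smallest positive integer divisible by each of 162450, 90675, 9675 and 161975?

30966056550

162450 = 2 · 3² · 5² · 19²; 90675 = 3² · 5² · 13 · 31; 9675 = 3² · 5² · 43; 161975 = 5² · 11 · 19 · 31
lcm takes max exponent of each prime: 2 · 3² · 5² · 11 · 13 · 19² · 31 · 43 = 30966056550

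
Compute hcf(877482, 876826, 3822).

2

gcd(877482, 876826): 877482 = 1·876826 + 656; 876826 = 1336·656 + 410; 656 = 1·410 + 246; 410 = 1·246 + 164; 246 = 1·164 + 82; 164 = 2·82 + 0 → 82
gcd(82, 3822): 3822 = 46·82 + 50; 82 = 1·50 + 32; 50 = 1·32 + 18; 32 = 1·18 + 14; 18 = 1·14 + 4; 14 = 3·4 + 2; 4 = 2·2 + 0 → 2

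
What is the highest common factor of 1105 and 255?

Euclid: 1105 = 4·255 + 85; 255 = 3·85 + 0. Last nonzero remainder: 85.

85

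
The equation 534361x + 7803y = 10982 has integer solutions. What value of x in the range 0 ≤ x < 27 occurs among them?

Euclid: 534361 = 68·7803 + 3757; 7803 = 2·3757 + 289; 3757 = 13·289 + 0 → gcd = 289; 10982 = 289·38.
Back-substitution yields 534361·(-2) + 7803·(137) = 289, so one solution is x = -2·38 = -76, y = 137·38 = 5206.
Solutions in x differ by 7803/289 = 27; the one in [0, 27) is -76 mod 27 = 5.

5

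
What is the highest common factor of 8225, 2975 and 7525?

175

gcd(8225, 2975): 8225 = 2·2975 + 2275; 2975 = 1·2275 + 700; 2275 = 3·700 + 175; 700 = 4·175 + 0 → 175
gcd(175, 7525): 7525 = 43·175 + 0 → 175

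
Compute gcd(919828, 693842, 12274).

919828 = 2² · 7² · 13 · 19²; 693842 = 2 · 19² · 31²; 12274 = 2 · 17 · 19²
gcd takes min exponent of each prime: 2 · 19² = 722

722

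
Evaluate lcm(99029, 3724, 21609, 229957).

lcm(99029, 3724) = 99029·3724/gcd = 368783996/49 = 7526204
lcm(7526204, 21609) = 7526204·21609/gcd = 162633742236/49 = 3319055964
lcm(3319055964, 229957) = 3319055964·229957/gcd = 763240152313548/931 = 819806823108

819806823108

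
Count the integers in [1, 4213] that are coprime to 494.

1843

494 = 2·13·19. Inclusion–exclusion on these primes:
4213 − ⌊4213/2⌋ − ⌊4213/13⌋ − ⌊4213/19⌋ + ⌊4213/26⌋ + ⌊4213/38⌋ + ⌊4213/247⌋ − ⌊4213/494⌋ = 1843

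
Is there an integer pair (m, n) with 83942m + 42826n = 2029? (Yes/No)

gcd(83942, 42826): 83942 = 1·42826 + 41116; 42826 = 1·41116 + 1710; 41116 = 24·1710 + 76; 1710 = 22·76 + 38; 76 = 2·38 + 0 → 38
38 does not divide 2029, so a solution does not exist.

No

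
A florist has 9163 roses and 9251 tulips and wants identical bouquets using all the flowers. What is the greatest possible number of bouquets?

Euclid: 9251 = 1·9163 + 88; 9163 = 104·88 + 11; 88 = 8·11 + 0. Last nonzero remainder: 11.

11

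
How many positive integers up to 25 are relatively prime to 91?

91 = 7·13. Inclusion–exclusion on these primes:
25 − ⌊25/7⌋ − ⌊25/13⌋ + ⌊25/91⌋ = 21

21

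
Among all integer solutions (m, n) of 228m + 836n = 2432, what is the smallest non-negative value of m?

gcd(228, 836) = 76 (Euclid: 836 = 3·228 + 152; 228 = 1·152 + 76; 152 = 2·76 + 0), and 76 | 2432.
Extended Euclid: 228·(4) + 836·(-1) = 76. Scale by 32: m₀ = 128.
General solution m = m₀ + 11t; reducing mod 11 gives m = 7 (and n = 1).

7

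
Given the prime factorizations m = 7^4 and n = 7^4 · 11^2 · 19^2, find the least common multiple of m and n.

104878081

max exponent per prime: 7^4 · 11^2 · 19^2 = 104878081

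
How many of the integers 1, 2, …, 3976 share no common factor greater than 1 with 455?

455 = 5·7·13. Inclusion–exclusion on these primes:
3976 − ⌊3976/5⌋ − ⌊3976/7⌋ − ⌊3976/13⌋ + ⌊3976/35⌋ + ⌊3976/65⌋ + ⌊3976/91⌋ − ⌊3976/455⌋ = 2517

2517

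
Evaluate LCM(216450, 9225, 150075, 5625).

147981453750

216450 = 2 · 3² · 5² · 13 · 37; 9225 = 3² · 5² · 41; 150075 = 3² · 5² · 23 · 29; 5625 = 3² · 5⁴
lcm takes max exponent of each prime: 2 · 3² · 5⁴ · 13 · 23 · 29 · 37 · 41 = 147981453750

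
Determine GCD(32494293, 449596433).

Euclid: 449596433 = 13·32494293 + 27170624; 32494293 = 1·27170624 + 5323669; 27170624 = 5·5323669 + 552279; 5323669 = 9·552279 + 353158; 552279 = 1·353158 + 199121; 353158 = 1·199121 + 154037; 199121 = 1·154037 + 45084; 154037 = 3·45084 + 18785; 45084 = 2·18785 + 7514; 18785 = 2·7514 + 3757; 7514 = 2·3757 + 0. Last nonzero remainder: 3757.

3757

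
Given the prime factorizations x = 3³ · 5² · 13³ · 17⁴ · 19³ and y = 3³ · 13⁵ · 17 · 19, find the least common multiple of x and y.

max exponent per prime: 3³ · 5² · 13⁵ · 17⁴ · 19³ = 143574404199925725

143574404199925725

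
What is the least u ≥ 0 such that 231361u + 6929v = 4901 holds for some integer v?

30

gcd(231361, 6929) = 169 (Euclid: 231361 = 33·6929 + 2704; 6929 = 2·2704 + 1521; 2704 = 1·1521 + 1183; 1521 = 1·1183 + 338; 1183 = 3·338 + 169; 338 = 2·169 + 0), and 169 | 4901.
Extended Euclid: 231361·(18) + 6929·(-601) = 169. Scale by 29: u₀ = 522.
General solution u = u₀ + 41t; reducing mod 41 gives u = 30 (and v = -1001).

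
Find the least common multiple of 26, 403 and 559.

34658

lcm(26, 403) = 26·403/gcd = 10478/13 = 806
lcm(806, 559) = 806·559/gcd = 450554/13 = 34658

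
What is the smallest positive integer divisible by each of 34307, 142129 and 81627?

68648307

lcm(34307, 142129) = 34307·142129/gcd = 4876019603/4901 = 994903
lcm(994903, 81627) = 994903·81627/gcd = 81210947181/1183 = 68648307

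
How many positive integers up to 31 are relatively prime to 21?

21 = 3·7. Inclusion–exclusion on these primes:
31 − ⌊31/3⌋ − ⌊31/7⌋ + ⌊31/21⌋ = 18

18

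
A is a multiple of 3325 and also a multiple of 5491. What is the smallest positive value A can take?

3325 = 5² · 7 · 19; 5491 = 17² · 19
max exponents: 5² · 7 · 17² · 19 = 960925

960925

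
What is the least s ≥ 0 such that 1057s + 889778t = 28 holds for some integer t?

Reduce mod 889778: 1057s ≡ 28 (mod 889778). With g = gcd(1057, 889778) = 1 dividing 28, divide through: 1057s ≡ 28 (mod 889778).
Since gcd(1057, 889778) = 1, s ≡ 28·(1057)⁻¹ ≡ 82496 (mod 889778). Smallest non-negative: 82496.

82496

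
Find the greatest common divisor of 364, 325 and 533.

gcd(364, 325): 364 = 1·325 + 39; 325 = 8·39 + 13; 39 = 3·13 + 0 → 13
gcd(13, 533): 533 = 41·13 + 0 → 13

13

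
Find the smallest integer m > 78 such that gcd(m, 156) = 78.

Multiples of 78 above 78: 78·2, 78·3, … . Need the cofactor coprime to 156/78 = 2.
Checking s = 2, 3, … the first with gcd(s, 2) = 1 is s = 3, giving 234.

234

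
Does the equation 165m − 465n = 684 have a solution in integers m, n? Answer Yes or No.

No

By Bézout, 165m − 465n = 684 has integer solutions iff gcd(165, 465) | 684.
Euclid: 465 = 2·165 + 135; 165 = 1·135 + 30; 135 = 4·30 + 15; 30 = 2·15 + 0. gcd = 15; 684 mod 15 = 9. No.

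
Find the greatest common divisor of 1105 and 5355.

1105 = 5 · 13 · 17
5355 = 3² · 5 · 7 · 17
Common: 5 · 17 = 85

85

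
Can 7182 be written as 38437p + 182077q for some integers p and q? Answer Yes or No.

Yes

gcd(38437, 182077): 182077 = 4·38437 + 28329; 38437 = 1·28329 + 10108; 28329 = 2·10108 + 8113; 10108 = 1·8113 + 1995; 8113 = 4·1995 + 133; 1995 = 15·133 + 0 → 133
133 divides 7182, so a solution exists.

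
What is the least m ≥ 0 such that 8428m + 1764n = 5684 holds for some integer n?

gcd(8428, 1764) = 196 (Euclid: 8428 = 4·1764 + 1372; 1764 = 1·1372 + 392; 1372 = 3·392 + 196; 392 = 2·196 + 0), and 196 | 5684.
Extended Euclid: 8428·(4) + 1764·(-19) = 196. Scale by 29: m₀ = 116.
General solution m = m₀ + 9t; reducing mod 9 gives m = 8 (and n = -35).

8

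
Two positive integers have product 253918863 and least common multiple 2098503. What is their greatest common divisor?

121

gcd·lcm = product, so gcd = 253918863/2098503 = 121.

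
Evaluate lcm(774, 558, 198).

263934

774 = 2 · 3² · 43; 558 = 2 · 3² · 31; 198 = 2 · 3² · 11
lcm takes max exponent of each prime: 2 · 3² · 11 · 31 · 43 = 263934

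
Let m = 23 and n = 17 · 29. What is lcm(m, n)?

11339

max exponent per prime: 17 · 23 · 29 = 11339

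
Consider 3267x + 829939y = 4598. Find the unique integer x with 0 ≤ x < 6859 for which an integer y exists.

Euclid: 829939 = 254·3267 + 121; 3267 = 27·121 + 0 → gcd = 121; 4598 = 121·38.
Back-substitution yields 3267·(-254) + 829939·(1) = 121, so one solution is x = -254·38 = -9652, y = 1·38 = 38.
Solutions in x differ by 829939/121 = 6859; the one in [0, 6859) is -9652 mod 6859 = 4066.

4066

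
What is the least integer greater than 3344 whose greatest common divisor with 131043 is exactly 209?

3553

gcd(a, 131043) = 209 forces 209 | a; write a = 209s. Then gcd(209s, 209·627) = 209·gcd(s, 627), so need gcd(s, 627) = 1.
209s > 3344 gives s ≥ 17. The least s ≥ 17 coprime to 627 is 17, so a = 209·17 = 3553.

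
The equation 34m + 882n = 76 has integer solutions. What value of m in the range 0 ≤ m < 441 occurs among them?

gcd(34, 882) = 2 (Euclid: 882 = 25·34 + 32; 34 = 1·32 + 2; 32 = 16·2 + 0), and 2 | 76.
Extended Euclid: 34·(26) + 882·(-1) = 2. Scale by 38: m₀ = 988.
General solution m = m₀ + 441t; reducing mod 441 gives m = 106 (and n = -4).

106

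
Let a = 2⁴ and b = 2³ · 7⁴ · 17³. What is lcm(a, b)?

188737808

max exponent per prime: 2⁴ · 7⁴ · 17³ = 188737808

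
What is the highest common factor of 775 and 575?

775 = 5² · 31
575 = 5² · 23
Common: 5² = 25

25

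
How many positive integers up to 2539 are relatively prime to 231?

1319

Prime factors of 231: 3, 7, 11. Count integers ≤ 2539 divisible by none of them.
By inclusion–exclusion: 2539 − ⌊2539/3⌋ − ⌊2539/7⌋ − ⌊2539/11⌋ + ⌊2539/21⌋ + ⌊2539/33⌋ + ⌊2539/77⌋ − ⌊2539/231⌋ = 1319.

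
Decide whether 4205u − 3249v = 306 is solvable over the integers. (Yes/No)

By Bézout, 4205u − 3249v = 306 has integer solutions iff gcd(4205, 3249) | 306.
Euclid: 4205 = 1·3249 + 956; 3249 = 3·956 + 381; 956 = 2·381 + 194; 381 = 1·194 + 187; 194 = 1·187 + 7; 187 = 26·7 + 5; 7 = 1·5 + 2; 5 = 2·2 + 1; 2 = 2·1 + 0. gcd = 1; 306 mod 1 = 0. Yes.

Yes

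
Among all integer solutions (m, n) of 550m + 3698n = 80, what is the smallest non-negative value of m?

Reduce mod 3698: 550m ≡ 80 (mod 3698). With g = gcd(550, 3698) = 2 dividing 80, divide through: 275m ≡ 40 (mod 1849).
Since gcd(275, 1849) = 1, m ≡ 40·(275)⁻¹ ≡ 101 (mod 1849). Smallest non-negative: 101.

101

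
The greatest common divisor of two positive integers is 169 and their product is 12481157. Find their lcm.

73853

Since gcd(m,n)·lcm(m,n) = mn, lcm = 12481157/169 = 73853.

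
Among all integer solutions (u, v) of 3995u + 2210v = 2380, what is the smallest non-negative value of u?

10

Euclid: 3995 = 1·2210 + 1785; 2210 = 1·1785 + 425; 1785 = 4·425 + 85; 425 = 5·85 + 0 → gcd = 85; 2380 = 85·28.
Back-substitution yields 3995·(5) + 2210·(-9) = 85, so one solution is u = 5·28 = 140, v = -9·28 = -252.
Solutions in u differ by 2210/85 = 26; the one in [0, 26) is 140 mod 26 = 10.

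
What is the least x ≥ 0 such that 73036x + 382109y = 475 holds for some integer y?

Euclid: 382109 = 5·73036 + 16929; 73036 = 4·16929 + 5320; 16929 = 3·5320 + 969; 5320 = 5·969 + 475; 969 = 2·475 + 19; 475 = 25·19 + 0 → gcd = 19; 475 = 19·25.
Back-substitution yields 73036·(-790) + 382109·(151) = 19, so one solution is x = -790·25 = -19750, y = 151·25 = 3775.
Solutions in x differ by 382109/19 = 20111; the one in [0, 20111) is -19750 mod 20111 = 361.

361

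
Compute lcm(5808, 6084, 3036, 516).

5808 = 2⁴ · 3 · 11²; 6084 = 2² · 3² · 13²; 3036 = 2² · 3 · 11 · 23; 516 = 2² · 3 · 43
lcm takes max exponent of each prime: 2⁴ · 3² · 11² · 13² · 23 · 43 = 2912264784

2912264784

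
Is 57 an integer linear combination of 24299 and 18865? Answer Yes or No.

By Bézout, 24299s + 18865t = 57 has integer solutions iff gcd(24299, 18865) | 57.
Euclid: 24299 = 1·18865 + 5434; 18865 = 3·5434 + 2563; 5434 = 2·2563 + 308; 2563 = 8·308 + 99; 308 = 3·99 + 11; 99 = 9·11 + 0. gcd = 11; 57 mod 11 = 2. No.

No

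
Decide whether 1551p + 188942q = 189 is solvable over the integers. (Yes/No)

gcd(1551, 188942): 188942 = 121·1551 + 1271; 1551 = 1·1271 + 280; 1271 = 4·280 + 151; 280 = 1·151 + 129; 151 = 1·129 + 22; 129 = 5·22 + 19; 22 = 1·19 + 3; 19 = 6·3 + 1; 3 = 3·1 + 0 → 1
1 divides 189, so a solution exists.

Yes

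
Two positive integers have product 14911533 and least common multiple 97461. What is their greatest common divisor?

153

From gcd × lcm = mn: gcd = 14911533 / 97461 = 153.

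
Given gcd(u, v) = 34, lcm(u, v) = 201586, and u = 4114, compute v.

1666

Using uv = gcd(u,v)·lcm(u,v) = 34·201586 = 6853924, we get v = 6853924/4114 = 1666.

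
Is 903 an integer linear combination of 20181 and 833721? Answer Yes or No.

gcd(20181, 833721): 833721 = 41·20181 + 6300; 20181 = 3·6300 + 1281; 6300 = 4·1281 + 1176; 1281 = 1·1176 + 105; 1176 = 11·105 + 21; 105 = 5·21 + 0 → 21
21 divides 903, so a solution exists.

Yes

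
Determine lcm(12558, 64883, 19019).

81363282

lcm(12558, 64883) = 12558·64883/gcd = 814800714/2093 = 389298
lcm(389298, 19019) = 389298·19019/gcd = 7404058662/91 = 81363282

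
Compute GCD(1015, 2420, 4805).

5

1015 = 5 · 7 · 29; 2420 = 2² · 5 · 11²; 4805 = 5 · 31²
gcd takes min exponent of each prime: 5 = 5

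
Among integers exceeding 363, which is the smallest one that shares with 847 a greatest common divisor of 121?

gcd(k, 847) = 121 forces 121 | k; write k = 121s. Then gcd(121s, 121·7) = 121·gcd(s, 7), so need gcd(s, 7) = 1.
121s > 363 gives s ≥ 4. The least s ≥ 4 coprime to 7 is 4, so k = 121·4 = 484.

484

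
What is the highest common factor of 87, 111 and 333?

3

87 = 3 · 29; 111 = 3 · 37; 333 = 3² · 37
gcd takes min exponent of each prime: 3 = 3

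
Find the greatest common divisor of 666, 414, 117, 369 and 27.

9

666 = 2 · 3² · 37; 414 = 2 · 3² · 23; 117 = 3² · 13; 369 = 3² · 41; 27 = 3³
gcd takes min exponent of each prime: 3² = 9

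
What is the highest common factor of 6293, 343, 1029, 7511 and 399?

gcd(6293, 343): 6293 = 18·343 + 119; 343 = 2·119 + 105; 119 = 1·105 + 14; 105 = 7·14 + 7; 14 = 2·7 + 0 → 7
gcd(7, 1029): 1029 = 147·7 + 0 → 7
gcd(7, 7511): 7511 = 1073·7 + 0 → 7
gcd(7, 399): 399 = 57·7 + 0 → 7

7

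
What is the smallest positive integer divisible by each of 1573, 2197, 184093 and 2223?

1573 = 11² · 13; 2197 = 13³; 184093 = 7² · 13 · 17²; 2223 = 3² · 13 · 19
lcm takes max exponent of each prime: 3² · 7² · 11² · 13³ · 17² · 19 = 643732536447

643732536447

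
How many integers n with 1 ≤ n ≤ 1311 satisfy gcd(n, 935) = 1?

897

935 = 5·11·17. Inclusion–exclusion on these primes:
1311 − ⌊1311/5⌋ − ⌊1311/11⌋ − ⌊1311/17⌋ + ⌊1311/55⌋ + ⌊1311/85⌋ + ⌊1311/187⌋ − ⌊1311/935⌋ = 897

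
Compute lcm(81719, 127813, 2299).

6046960843

81719 = 11 · 17 · 19 · 23; 127813 = 7 · 19 · 31²; 2299 = 11² · 19
lcm takes max exponent of each prime: 7 · 11² · 17 · 19 · 23 · 31² = 6046960843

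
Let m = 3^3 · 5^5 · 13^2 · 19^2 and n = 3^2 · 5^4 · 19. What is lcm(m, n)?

5147634375

max exponent per prime: 3^3 · 5^5 · 13^2 · 19^2 = 5147634375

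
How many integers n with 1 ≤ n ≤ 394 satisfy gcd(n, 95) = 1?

300

Prime factors of 95: 5, 19. Count integers ≤ 394 divisible by none of them.
By inclusion–exclusion: 394 − ⌊394/5⌋ − ⌊394/19⌋ + ⌊394/95⌋ = 300.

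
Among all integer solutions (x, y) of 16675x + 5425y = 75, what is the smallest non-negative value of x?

Euclid: 16675 = 3·5425 + 400; 5425 = 13·400 + 225; 400 = 1·225 + 175; 225 = 1·175 + 50; 175 = 3·50 + 25; 50 = 2·25 + 0 → gcd = 25; 75 = 25·3.
Back-substitution yields 16675·(95) + 5425·(-292) = 25, so one solution is x = 95·3 = 285, y = -292·3 = -876.
Solutions in x differ by 5425/25 = 217; the one in [0, 217) is 285 mod 217 = 68.

68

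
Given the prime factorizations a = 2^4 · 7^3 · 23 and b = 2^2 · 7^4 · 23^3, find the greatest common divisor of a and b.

31556

min exponent per shared prime: 2^2 · 7^3 · 23 = 31556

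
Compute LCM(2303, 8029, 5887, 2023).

lcm(2303, 8029) = 2303·8029/gcd = 18490787/7 = 2641541
lcm(2641541, 5887) = 2641541·5887/gcd = 15550751867/7 = 2221535981
lcm(2221535981, 2023) = 2221535981·2023/gcd = 4494167289563/7 = 642023898509

642023898509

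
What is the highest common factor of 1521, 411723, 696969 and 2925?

1521 = 3² · 13²; 411723 = 3⁴ · 13 · 17 · 23; 696969 = 3² · 7 · 13 · 23 · 37; 2925 = 3² · 5² · 13
gcd takes min exponent of each prime: 3² · 13 = 117

117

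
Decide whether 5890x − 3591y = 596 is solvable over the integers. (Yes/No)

No

By Bézout, 5890x − 3591y = 596 has integer solutions iff gcd(5890, 3591) | 596.
Euclid: 5890 = 1·3591 + 2299; 3591 = 1·2299 + 1292; 2299 = 1·1292 + 1007; 1292 = 1·1007 + 285; 1007 = 3·285 + 152; 285 = 1·152 + 133; 152 = 1·133 + 19; 133 = 7·19 + 0. gcd = 19; 596 mod 19 = 7. No.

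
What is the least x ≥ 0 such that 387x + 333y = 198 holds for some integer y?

Euclid: 387 = 1·333 + 54; 333 = 6·54 + 9; 54 = 6·9 + 0 → gcd = 9; 198 = 9·22.
Back-substitution yields 387·(-6) + 333·(7) = 9, so one solution is x = -6·22 = -132, y = 7·22 = 154.
Solutions in x differ by 333/9 = 37; the one in [0, 37) is -132 mod 37 = 16.

16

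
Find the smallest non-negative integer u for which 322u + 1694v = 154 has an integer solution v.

gcd(322, 1694) = 14 (Euclid: 1694 = 5·322 + 84; 322 = 3·84 + 70; 84 = 1·70 + 14; 70 = 5·14 + 0), and 14 | 154.
Extended Euclid: 322·(-21) + 1694·(4) = 14. Scale by 11: u₀ = -231.
General solution u = u₀ + 121t; reducing mod 121 gives u = 11 (and v = -2).

11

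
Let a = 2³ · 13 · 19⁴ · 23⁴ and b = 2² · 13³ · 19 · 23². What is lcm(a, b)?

max exponent per prime: 2³ · 13³ · 19⁴ · 23⁴ = 640981937898536

640981937898536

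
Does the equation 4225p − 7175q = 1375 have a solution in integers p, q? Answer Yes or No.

gcd(4225, 7175): 7175 = 1·4225 + 2950; 4225 = 1·2950 + 1275; 2950 = 2·1275 + 400; 1275 = 3·400 + 75; 400 = 5·75 + 25; 75 = 3·25 + 0 → 25
25 divides 1375, so a solution exists.

Yes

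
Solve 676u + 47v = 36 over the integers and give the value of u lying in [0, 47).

Reduce mod 47: 676u ≡ 36 (mod 47). With g = gcd(676, 47) = 1 dividing 36, divide through: 676u ≡ 36 (mod 47).
Since gcd(676, 47) = 1, u ≡ 36·(676)⁻¹ ≡ 2 (mod 47). Smallest non-negative: 2.

2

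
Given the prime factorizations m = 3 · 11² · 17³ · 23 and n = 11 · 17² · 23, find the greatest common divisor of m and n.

min exponent per shared prime: 11 · 17² · 23 = 73117

73117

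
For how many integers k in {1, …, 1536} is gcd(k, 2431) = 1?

1213

2431 = 11·13·17. Inclusion–exclusion on these primes:
1536 − ⌊1536/11⌋ − ⌊1536/13⌋ − ⌊1536/17⌋ + ⌊1536/143⌋ + ⌊1536/187⌋ + ⌊1536/221⌋ − ⌊1536/2431⌋ = 1213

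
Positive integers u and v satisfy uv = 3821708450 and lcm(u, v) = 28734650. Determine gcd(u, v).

133

From gcd × lcm = uv: gcd = 3821708450 / 28734650 = 133.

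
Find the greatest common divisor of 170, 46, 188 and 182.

gcd(170, 46): 170 = 3·46 + 32; 46 = 1·32 + 14; 32 = 2·14 + 4; 14 = 3·4 + 2; 4 = 2·2 + 0 → 2
gcd(2, 188): 188 = 94·2 + 0 → 2
gcd(2, 182): 182 = 91·2 + 0 → 2

2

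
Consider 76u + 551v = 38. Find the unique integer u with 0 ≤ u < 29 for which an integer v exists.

15

Euclid: 551 = 7·76 + 19; 76 = 4·19 + 0 → gcd = 19; 38 = 19·2.
Back-substitution yields 76·(-7) + 551·(1) = 19, so one solution is u = -7·2 = -14, v = 1·2 = 2.
Solutions in u differ by 551/19 = 29; the one in [0, 29) is -14 mod 29 = 15.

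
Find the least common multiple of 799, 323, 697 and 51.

799 = 17 · 47; 323 = 17 · 19; 697 = 17 · 41; 51 = 3 · 17
lcm takes max exponent of each prime: 3 · 17 · 19 · 41 · 47 = 1867263

1867263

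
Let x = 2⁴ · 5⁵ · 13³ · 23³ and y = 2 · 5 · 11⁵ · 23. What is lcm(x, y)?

max exponent per prime: 2⁴ · 5⁵ · 11⁵ · 13³ · 23³ = 215251900742450000

215251900742450000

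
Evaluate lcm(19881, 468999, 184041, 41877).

190669934314431

lcm(19881, 468999) = 19881·468999/gcd = 9324169119/9 = 1036018791
lcm(1036018791, 184041) = 1036018791·184041/gcd = 190669934314431/9 = 21185548257159
lcm(21185548257159, 41877) = 21185548257159·41877/gcd = 887187204365047443/4653 = 190669934314431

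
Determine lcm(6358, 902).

gcd first: 6358 = 7·902 + 44; 902 = 20·44 + 22; 44 = 2·22 + 0 → gcd = 22
lcm = 6358·902/gcd = 5734916/22 = 260678

260678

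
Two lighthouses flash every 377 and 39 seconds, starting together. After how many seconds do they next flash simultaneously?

gcd first: 377 = 9·39 + 26; 39 = 1·26 + 13; 26 = 2·13 + 0 → gcd = 13
lcm = 377·39/gcd = 14703/13 = 1131

1131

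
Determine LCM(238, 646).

4522

238 = 2 · 7 · 17; 646 = 2 · 17 · 19
max exponents: 2 · 7 · 17 · 19 = 4522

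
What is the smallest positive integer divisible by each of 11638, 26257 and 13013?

4694804114

11638 = 2 · 11 · 23²; 26257 = 7 · 11² · 31; 13013 = 7 · 11 · 13²
lcm takes max exponent of each prime: 2 · 7 · 11² · 13² · 23² · 31 = 4694804114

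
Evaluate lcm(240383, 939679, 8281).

240383 = 11 · 13 · 41²; 939679 = 13 · 41² · 43; 8281 = 7² · 13²
lcm takes max exponent of each prime: 7² · 11 · 13² · 41² · 43 = 6584330753

6584330753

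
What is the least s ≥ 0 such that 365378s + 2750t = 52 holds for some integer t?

59

Reduce mod 2750: 365378s ≡ 52 (mod 2750). With g = gcd(365378, 2750) = 2 dividing 52, divide through: 182689s ≡ 26 (mod 1375).
Since gcd(182689, 1375) = 1, s ≡ 26·(182689)⁻¹ ≡ 59 (mod 1375). Smallest non-negative: 59.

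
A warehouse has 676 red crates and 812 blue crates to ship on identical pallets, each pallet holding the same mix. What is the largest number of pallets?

676 = 2² · 13²
812 = 2² · 7 · 29
Common: 2² = 4

4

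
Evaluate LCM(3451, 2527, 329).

58553117

lcm(3451, 2527) = 3451·2527/gcd = 8720677/7 = 1245811
lcm(1245811, 329) = 1245811·329/gcd = 409871819/7 = 58553117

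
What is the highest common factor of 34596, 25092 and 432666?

34596 = 2² · 3² · 31²; 25092 = 2² · 3² · 17 · 41; 432666 = 2 · 3² · 13 · 43²
gcd takes min exponent of each prime: 2 · 3² = 18

18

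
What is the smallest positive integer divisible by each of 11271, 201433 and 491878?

11271 = 3 · 13 · 17²; 201433 = 17³ · 41; 491878 = 2 · 17² · 23 · 37
lcm takes max exponent of each prime: 2 · 3 · 13 · 17³ · 23 · 37 · 41 = 13370719674

13370719674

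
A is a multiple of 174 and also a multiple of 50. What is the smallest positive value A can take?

4350

174 = 2 · 3 · 29; 50 = 2 · 5²
max exponents: 2 · 3 · 5² · 29 = 4350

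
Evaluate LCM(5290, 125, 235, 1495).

5290 = 2 · 5 · 23²; 125 = 5³; 235 = 5 · 47; 1495 = 5 · 13 · 23
lcm takes max exponent of each prime: 2 · 5³ · 13 · 23² · 47 = 80804750

80804750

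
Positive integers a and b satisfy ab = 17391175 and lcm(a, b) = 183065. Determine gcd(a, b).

95

gcd·lcm = product, so gcd = 17391175/183065 = 95.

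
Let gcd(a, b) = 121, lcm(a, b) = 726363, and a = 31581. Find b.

Using ab = gcd(a,b)·lcm(a,b) = 121·726363 = 87889923, we get b = 87889923/31581 = 2783.

2783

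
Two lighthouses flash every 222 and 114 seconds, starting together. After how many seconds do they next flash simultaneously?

gcd first: 222 = 1·114 + 108; 114 = 1·108 + 6; 108 = 18·6 + 0 → gcd = 6
lcm = 222·114/gcd = 25308/6 = 4218

4218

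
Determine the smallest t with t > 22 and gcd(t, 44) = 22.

66

gcd(t, 44) = 22 forces 22 | t; write t = 22s. Then gcd(22s, 22·2) = 22·gcd(s, 2), so need gcd(s, 2) = 1.
22s > 22 gives s ≥ 2. The least s ≥ 2 coprime to 2 is 3, so t = 22·3 = 66.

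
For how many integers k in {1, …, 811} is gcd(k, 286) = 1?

341

286 = 2·11·13. Inclusion–exclusion on these primes:
811 − ⌊811/2⌋ − ⌊811/11⌋ − ⌊811/13⌋ + ⌊811/22⌋ + ⌊811/26⌋ + ⌊811/143⌋ − ⌊811/286⌋ = 341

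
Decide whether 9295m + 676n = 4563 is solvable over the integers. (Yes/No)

gcd(9295, 676): 9295 = 13·676 + 507; 676 = 1·507 + 169; 507 = 3·169 + 0 → 169
169 divides 4563, so a solution exists.

Yes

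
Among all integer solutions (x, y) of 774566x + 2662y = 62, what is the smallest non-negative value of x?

Euclid: 774566 = 290·2662 + 2586; 2662 = 1·2586 + 76; 2586 = 34·76 + 2; 76 = 38·2 + 0 → gcd = 2; 62 = 2·31.
Back-substitution yields 774566·(35) + 2662·(-10184) = 2, so one solution is x = 35·31 = 1085, y = -10184·31 = -315704.
Solutions in x differ by 2662/2 = 1331; the one in [0, 1331) is 1085 mod 1331 = 1085.

1085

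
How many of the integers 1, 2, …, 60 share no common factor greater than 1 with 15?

15 = 3·5. Inclusion–exclusion on these primes:
60 − ⌊60/3⌋ − ⌊60/5⌋ + ⌊60/15⌋ = 32

32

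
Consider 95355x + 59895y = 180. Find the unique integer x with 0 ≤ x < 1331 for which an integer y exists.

527

Reduce mod 59895: 95355x ≡ 180 (mod 59895). With g = gcd(95355, 59895) = 45 dividing 180, divide through: 2119x ≡ 4 (mod 1331).
Since gcd(2119, 1331) = 1, x ≡ 4·(2119)⁻¹ ≡ 527 (mod 1331). Smallest non-negative: 527.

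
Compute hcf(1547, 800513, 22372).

119

1547 = 7 · 13 · 17; 800513 = 7² · 17 · 31²; 22372 = 2² · 7 · 17 · 47
gcd takes min exponent of each prime: 7 · 17 = 119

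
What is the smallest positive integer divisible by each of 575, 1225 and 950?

1070650

575 = 5² · 23; 1225 = 5² · 7²; 950 = 2 · 5² · 19
lcm takes max exponent of each prime: 2 · 5² · 7² · 19 · 23 = 1070650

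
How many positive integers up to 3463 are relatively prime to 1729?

2597

Prime factors of 1729: 7, 13, 19. Count integers ≤ 3463 divisible by none of them.
By inclusion–exclusion: 3463 − ⌊3463/7⌋ − ⌊3463/13⌋ − ⌊3463/19⌋ + ⌊3463/91⌋ + ⌊3463/133⌋ + ⌊3463/247⌋ − ⌊3463/1729⌋ = 2597.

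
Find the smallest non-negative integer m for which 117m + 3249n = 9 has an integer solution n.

250

Reduce mod 3249: 117m ≡ 9 (mod 3249). With g = gcd(117, 3249) = 9 dividing 9, divide through: 13m ≡ 1 (mod 361).
Since gcd(13, 361) = 1, m ≡ 1·(13)⁻¹ ≡ 250 (mod 361). Smallest non-negative: 250.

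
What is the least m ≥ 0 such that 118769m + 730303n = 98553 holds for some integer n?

Euclid: 730303 = 6·118769 + 17689; 118769 = 6·17689 + 12635; 17689 = 1·12635 + 5054; 12635 = 2·5054 + 2527; 5054 = 2·2527 + 0 → gcd = 2527; 98553 = 2527·39.
Back-substitution yields 118769·(123) + 730303·(-20) = 2527, so one solution is m = 123·39 = 4797, n = -20·39 = -780.
Solutions in m differ by 730303/2527 = 289; the one in [0, 289) is 4797 mod 289 = 173.

173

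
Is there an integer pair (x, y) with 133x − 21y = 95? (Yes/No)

No

By Bézout, 133x − 21y = 95 has integer solutions iff gcd(133, 21) | 95.
Euclid: 133 = 6·21 + 7; 21 = 3·7 + 0. gcd = 7; 95 mod 7 = 4. No.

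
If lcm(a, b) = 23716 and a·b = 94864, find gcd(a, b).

gcd·lcm = product, so gcd = 94864/23716 = 4.

4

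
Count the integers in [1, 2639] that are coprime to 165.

Prime factors of 165: 3, 5, 11. Count integers ≤ 2639 divisible by none of them.
By inclusion–exclusion: 2639 − ⌊2639/3⌋ − ⌊2639/5⌋ − ⌊2639/11⌋ + ⌊2639/15⌋ + ⌊2639/33⌋ + ⌊2639/55⌋ − ⌊2639/165⌋ = 1280.

1280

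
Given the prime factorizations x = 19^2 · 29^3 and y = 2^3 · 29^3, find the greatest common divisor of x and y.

24389

min exponent per shared prime: 29^3 = 24389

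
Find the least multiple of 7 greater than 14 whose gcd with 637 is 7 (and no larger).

Multiples of 7 above 14: 7·3, 7·4, … . Need the cofactor coprime to 637/7 = 91.
Checking s = 3, 4, … the first with gcd(s, 91) = 1 is s = 3, giving 21.

21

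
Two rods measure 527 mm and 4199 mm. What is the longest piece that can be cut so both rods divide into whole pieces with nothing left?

527 = 17 · 31
4199 = 13 · 17 · 19
Common: 17 = 17

17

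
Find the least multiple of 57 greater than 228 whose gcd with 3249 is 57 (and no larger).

Multiples of 57 above 228: 57·5, 57·6, … . Need the cofactor coprime to 3249/57 = 57.
Checking s = 5, 6, … the first with gcd(s, 57) = 1 is s = 5, giving 285.

285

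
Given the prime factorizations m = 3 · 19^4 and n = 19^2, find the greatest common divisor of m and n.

min exponent per shared prime: 19^2 = 361

361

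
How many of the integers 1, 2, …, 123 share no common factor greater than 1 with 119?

Prime factors of 119: 7, 17. Count integers ≤ 123 divisible by none of them.
By inclusion–exclusion: 123 − ⌊123/7⌋ − ⌊123/17⌋ + ⌊123/119⌋ = 100.

100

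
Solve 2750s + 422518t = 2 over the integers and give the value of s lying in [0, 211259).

209108

gcd(2750, 422518) = 2 (Euclid: 422518 = 153·2750 + 1768; 2750 = 1·1768 + 982; 1768 = 1·982 + 786; 982 = 1·786 + 196; 786 = 4·196 + 2; 196 = 98·2 + 0), and 2 | 2.
Extended Euclid: 2750·(-2151) + 422518·(14) = 2. Scale by 1: s₀ = -2151.
General solution s = s₀ + 211259k; reducing mod 211259 gives s = 209108 (and t = -1361).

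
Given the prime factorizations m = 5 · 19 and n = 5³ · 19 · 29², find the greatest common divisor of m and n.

min exponent per shared prime: 5 · 19 = 95

95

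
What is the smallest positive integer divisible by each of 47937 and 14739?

235514481

47937 = 3 · 19 · 29²; 14739 = 3 · 17³
max exponents: 3 · 17³ · 19 · 29² = 235514481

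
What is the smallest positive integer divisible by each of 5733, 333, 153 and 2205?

5733 = 3² · 7² · 13; 333 = 3² · 37; 153 = 3² · 17; 2205 = 3² · 5 · 7²
lcm takes max exponent of each prime: 3² · 5 · 7² · 13 · 17 · 37 = 18030285

18030285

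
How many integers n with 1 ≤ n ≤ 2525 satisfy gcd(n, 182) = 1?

1000

182 = 2·7·13. Inclusion–exclusion on these primes:
2525 − ⌊2525/2⌋ − ⌊2525/7⌋ − ⌊2525/13⌋ + ⌊2525/14⌋ + ⌊2525/26⌋ + ⌊2525/91⌋ − ⌊2525/182⌋ = 1000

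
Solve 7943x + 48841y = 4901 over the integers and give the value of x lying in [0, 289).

gcd(7943, 48841) = 169 (Euclid: 48841 = 6·7943 + 1183; 7943 = 6·1183 + 845; 1183 = 1·845 + 338; 845 = 2·338 + 169; 338 = 2·169 + 0), and 169 | 4901.
Extended Euclid: 7943·(123) + 48841·(-20) = 169. Scale by 29: x₀ = 3567.
General solution x = x₀ + 289t; reducing mod 289 gives x = 99 (and y = -16).

99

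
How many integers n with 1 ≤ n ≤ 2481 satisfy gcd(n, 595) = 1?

1601

Prime factors of 595: 5, 7, 17. Count integers ≤ 2481 divisible by none of them.
By inclusion–exclusion: 2481 − ⌊2481/5⌋ − ⌊2481/7⌋ − ⌊2481/17⌋ + ⌊2481/35⌋ + ⌊2481/85⌋ + ⌊2481/119⌋ − ⌊2481/595⌋ = 1601.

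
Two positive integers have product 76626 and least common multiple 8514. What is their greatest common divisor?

gcd·lcm = product, so gcd = 76626/8514 = 9.

9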